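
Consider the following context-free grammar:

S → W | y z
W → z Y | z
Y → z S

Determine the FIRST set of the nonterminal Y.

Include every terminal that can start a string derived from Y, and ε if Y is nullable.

We compute FIRST(Y) using the standard algorithm.
FIRST(S) = {y, z}
FIRST(W) = {z}
FIRST(Y) = {z}
Therefore, FIRST(Y) = {z}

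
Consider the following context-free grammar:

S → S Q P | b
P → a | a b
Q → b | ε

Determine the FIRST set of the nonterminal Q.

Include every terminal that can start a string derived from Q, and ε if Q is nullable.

We compute FIRST(Q) using the standard algorithm.
FIRST(P) = {a}
FIRST(Q) = {b, ε}
FIRST(S) = {b}
Therefore, FIRST(Q) = {b, ε}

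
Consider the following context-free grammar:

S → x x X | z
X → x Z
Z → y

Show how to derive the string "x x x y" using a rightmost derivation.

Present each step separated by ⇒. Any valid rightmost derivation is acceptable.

S ⇒ x x X ⇒ x x x Z ⇒ x x x y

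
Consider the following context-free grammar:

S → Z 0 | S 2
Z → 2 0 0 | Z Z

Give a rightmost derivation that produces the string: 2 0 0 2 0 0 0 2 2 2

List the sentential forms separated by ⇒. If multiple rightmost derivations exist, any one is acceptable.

S ⇒ S 2 ⇒ S 2 2 ⇒ S 2 2 2 ⇒ Z 0 2 2 2 ⇒ Z Z 0 2 2 2 ⇒ Z 2 0 0 0 2 2 2 ⇒ 2 0 0 2 0 0 0 2 2 2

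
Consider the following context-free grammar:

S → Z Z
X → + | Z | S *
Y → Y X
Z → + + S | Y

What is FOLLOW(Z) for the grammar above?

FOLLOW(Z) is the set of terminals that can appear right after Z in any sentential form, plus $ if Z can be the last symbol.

We compute FOLLOW(Z) using the standard algorithm.
FOLLOW(S) starts with {$}.
FIRST(S) = {+}
FIRST(X) = {+}
FIRST(Y) = {}
FIRST(Z) = {+}
FOLLOW(S) = {$, *, +}
FOLLOW(X) = {$, *, +}
FOLLOW(Y) = {$, *, +}
FOLLOW(Z) = {$, *, +}
Therefore, FOLLOW(Z) = {$, *, +}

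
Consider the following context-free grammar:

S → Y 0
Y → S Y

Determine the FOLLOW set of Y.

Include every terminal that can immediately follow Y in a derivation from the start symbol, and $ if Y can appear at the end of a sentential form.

We compute FOLLOW(Y) using the standard algorithm.
FOLLOW(S) starts with {$}.
FIRST(S) = {}
FIRST(Y) = {}
FOLLOW(S) = {$}
FOLLOW(Y) = {0}
Therefore, FOLLOW(Y) = {0}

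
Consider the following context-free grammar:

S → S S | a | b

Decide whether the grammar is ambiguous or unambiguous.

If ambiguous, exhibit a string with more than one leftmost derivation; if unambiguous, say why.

Ambiguous - the string 'b a a b' has two distinct leftmost derivations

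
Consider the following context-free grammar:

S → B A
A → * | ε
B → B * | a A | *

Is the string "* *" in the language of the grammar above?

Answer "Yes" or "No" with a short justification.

Yes - a valid derivation exists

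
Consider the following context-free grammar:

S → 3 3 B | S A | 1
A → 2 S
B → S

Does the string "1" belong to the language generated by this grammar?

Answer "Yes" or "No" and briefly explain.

Yes - a valid derivation exists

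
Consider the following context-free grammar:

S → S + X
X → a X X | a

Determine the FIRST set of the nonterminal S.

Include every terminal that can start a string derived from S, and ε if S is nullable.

We compute FIRST(S) using the standard algorithm.
FIRST(S) = {}
FIRST(X) = {a}
Therefore, FIRST(S) = {}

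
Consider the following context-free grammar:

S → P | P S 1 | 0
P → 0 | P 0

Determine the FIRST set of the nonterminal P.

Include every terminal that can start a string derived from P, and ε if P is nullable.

We compute FIRST(P) using the standard algorithm.
FIRST(P) = {0}
FIRST(S) = {0}
Therefore, FIRST(P) = {0}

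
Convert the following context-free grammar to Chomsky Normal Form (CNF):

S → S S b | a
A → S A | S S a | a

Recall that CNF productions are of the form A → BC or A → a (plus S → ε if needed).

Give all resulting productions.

TB → b; S → a; TA → a; A → a; S → S X0; X0 → S TB; A → S A; A → S X1; X1 → S TA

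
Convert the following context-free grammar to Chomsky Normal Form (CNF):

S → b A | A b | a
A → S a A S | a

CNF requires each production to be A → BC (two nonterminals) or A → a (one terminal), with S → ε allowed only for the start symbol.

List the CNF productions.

TB → b; S → a; TA → a; A → a; S → TB A; S → A TB; A → S X0; X0 → TA X1; X1 → A S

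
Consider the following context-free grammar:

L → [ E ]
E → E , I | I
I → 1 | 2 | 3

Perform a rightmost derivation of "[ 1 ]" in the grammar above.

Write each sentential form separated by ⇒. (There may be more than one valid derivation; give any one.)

L ⇒ [ E ] ⇒ [ I ] ⇒ [ 1 ]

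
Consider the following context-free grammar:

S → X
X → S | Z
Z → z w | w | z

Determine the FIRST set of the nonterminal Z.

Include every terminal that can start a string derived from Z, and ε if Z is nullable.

We compute FIRST(Z) using the standard algorithm.
FIRST(S) = {w, z}
FIRST(X) = {w, z}
FIRST(Z) = {w, z}
Therefore, FIRST(Z) = {w, z}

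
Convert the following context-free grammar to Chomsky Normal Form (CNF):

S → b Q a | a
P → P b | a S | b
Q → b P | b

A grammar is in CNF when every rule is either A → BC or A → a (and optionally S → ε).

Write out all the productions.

TB → b; TA → a; S → a; P → b; Q → b; S → TB X0; X0 → Q TA; P → P TB; P → TA S; Q → TB P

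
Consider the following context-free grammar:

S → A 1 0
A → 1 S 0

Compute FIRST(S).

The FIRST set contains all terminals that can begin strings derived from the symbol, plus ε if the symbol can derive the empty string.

We compute FIRST(S) using the standard algorithm.
FIRST(A) = {1}
FIRST(S) = {1}
Therefore, FIRST(S) = {1}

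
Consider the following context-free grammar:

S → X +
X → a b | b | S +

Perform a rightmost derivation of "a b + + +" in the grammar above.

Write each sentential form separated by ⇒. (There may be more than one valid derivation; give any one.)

S ⇒ X + ⇒ S + + ⇒ X + + + ⇒ a b + + +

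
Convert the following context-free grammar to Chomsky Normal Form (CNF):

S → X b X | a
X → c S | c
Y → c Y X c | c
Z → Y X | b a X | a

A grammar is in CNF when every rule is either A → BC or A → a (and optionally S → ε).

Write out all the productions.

TB → b; S → a; TC → c; X → c; Y → c; TA → a; Z → a; S → X X0; X0 → TB X; X → TC S; Y → TC X1; X1 → Y X2; X2 → X TC; Z → Y X; Z → TB X3; X3 → TA X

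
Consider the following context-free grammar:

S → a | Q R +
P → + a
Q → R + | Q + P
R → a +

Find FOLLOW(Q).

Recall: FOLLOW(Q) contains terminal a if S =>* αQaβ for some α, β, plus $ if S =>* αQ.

We compute FOLLOW(Q) using the standard algorithm.
FOLLOW(S) starts with {$}.
FIRST(P) = {+}
FIRST(Q) = {a}
FIRST(R) = {a}
FIRST(S) = {a}
FOLLOW(P) = {+, a}
FOLLOW(Q) = {+, a}
FOLLOW(R) = {+}
FOLLOW(S) = {$}
Therefore, FOLLOW(Q) = {+, a}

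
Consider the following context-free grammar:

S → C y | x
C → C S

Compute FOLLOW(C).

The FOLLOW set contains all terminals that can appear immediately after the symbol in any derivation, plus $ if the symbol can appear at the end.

We compute FOLLOW(C) using the standard algorithm.
FOLLOW(S) starts with {$}.
FIRST(C) = {}
FIRST(S) = {x}
FOLLOW(C) = {x, y}
FOLLOW(S) = {$, x, y}
Therefore, FOLLOW(C) = {x, y}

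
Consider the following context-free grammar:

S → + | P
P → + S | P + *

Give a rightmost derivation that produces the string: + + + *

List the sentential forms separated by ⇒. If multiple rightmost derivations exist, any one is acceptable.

S ⇒ P ⇒ P + * ⇒ + S + * ⇒ + + + *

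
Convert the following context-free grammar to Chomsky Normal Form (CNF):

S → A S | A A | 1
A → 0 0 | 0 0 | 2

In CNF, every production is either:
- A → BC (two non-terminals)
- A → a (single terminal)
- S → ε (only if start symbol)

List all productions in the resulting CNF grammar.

S → 1; T0 → 0; A → 2; S → A S; S → A A; A → T0 T0; A → T0 T0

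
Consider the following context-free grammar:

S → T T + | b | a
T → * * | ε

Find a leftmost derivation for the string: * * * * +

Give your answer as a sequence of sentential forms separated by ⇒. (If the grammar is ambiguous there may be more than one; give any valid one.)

S ⇒ T T + ⇒ * * T + ⇒ * * * * +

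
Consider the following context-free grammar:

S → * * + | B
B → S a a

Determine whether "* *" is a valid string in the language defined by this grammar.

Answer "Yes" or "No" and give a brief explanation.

No - no valid derivation exists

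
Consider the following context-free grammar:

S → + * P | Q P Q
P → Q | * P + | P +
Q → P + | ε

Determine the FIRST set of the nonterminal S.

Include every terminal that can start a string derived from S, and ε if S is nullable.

We compute FIRST(S) using the standard algorithm.
FIRST(P) = {*, +, ε}
FIRST(Q) = {*, +, ε}
FIRST(S) = {*, +, ε}
Therefore, FIRST(S) = {*, +, ε}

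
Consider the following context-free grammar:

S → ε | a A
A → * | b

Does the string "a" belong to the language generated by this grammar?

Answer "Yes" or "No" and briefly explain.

No - no valid derivation exists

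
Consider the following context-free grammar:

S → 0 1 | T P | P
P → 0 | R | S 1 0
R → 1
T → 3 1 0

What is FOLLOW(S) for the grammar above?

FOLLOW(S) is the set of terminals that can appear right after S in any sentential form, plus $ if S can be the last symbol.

We compute FOLLOW(S) using the standard algorithm.
FOLLOW(S) starts with {$}.
FIRST(P) = {0, 1, 3}
FIRST(R) = {1}
FIRST(S) = {0, 1, 3}
FIRST(T) = {3}
FOLLOW(P) = {$, 1}
FOLLOW(R) = {$, 1}
FOLLOW(S) = {$, 1}
FOLLOW(T) = {0, 1, 3}
Therefore, FOLLOW(S) = {$, 1}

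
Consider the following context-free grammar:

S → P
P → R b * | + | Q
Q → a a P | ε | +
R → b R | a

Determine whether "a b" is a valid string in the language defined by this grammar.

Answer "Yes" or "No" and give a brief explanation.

No - no valid derivation exists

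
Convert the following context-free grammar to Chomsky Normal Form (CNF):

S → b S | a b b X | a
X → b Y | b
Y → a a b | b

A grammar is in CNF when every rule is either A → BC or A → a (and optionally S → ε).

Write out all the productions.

TB → b; TA → a; S → a; X → b; Y → b; S → TB S; S → TA X0; X0 → TB X1; X1 → TB X; X → TB Y; Y → TA X2; X2 → TA TB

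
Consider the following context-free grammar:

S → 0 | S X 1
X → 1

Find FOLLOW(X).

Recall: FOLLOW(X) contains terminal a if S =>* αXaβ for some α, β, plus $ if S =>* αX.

We compute FOLLOW(X) using the standard algorithm.
FOLLOW(S) starts with {$}.
FIRST(S) = {0}
FIRST(X) = {1}
FOLLOW(S) = {$, 1}
FOLLOW(X) = {1}
Therefore, FOLLOW(X) = {1}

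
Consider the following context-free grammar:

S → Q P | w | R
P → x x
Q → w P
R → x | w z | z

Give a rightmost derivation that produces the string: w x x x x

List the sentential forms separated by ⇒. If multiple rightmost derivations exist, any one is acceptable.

S ⇒ Q P ⇒ Q x x ⇒ w P x x ⇒ w x x x x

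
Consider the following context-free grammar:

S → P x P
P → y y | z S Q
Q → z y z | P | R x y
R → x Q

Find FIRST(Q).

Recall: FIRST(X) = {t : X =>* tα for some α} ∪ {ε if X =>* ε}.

We compute FIRST(Q) using the standard algorithm.
FIRST(P) = {y, z}
FIRST(Q) = {x, y, z}
FIRST(R) = {x}
FIRST(S) = {y, z}
Therefore, FIRST(Q) = {x, y, z}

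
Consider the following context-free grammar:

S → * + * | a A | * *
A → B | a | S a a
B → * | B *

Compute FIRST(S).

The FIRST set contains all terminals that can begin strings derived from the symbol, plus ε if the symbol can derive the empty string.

We compute FIRST(S) using the standard algorithm.
FIRST(A) = {*, a}
FIRST(B) = {*}
FIRST(S) = {*, a}
Therefore, FIRST(S) = {*, a}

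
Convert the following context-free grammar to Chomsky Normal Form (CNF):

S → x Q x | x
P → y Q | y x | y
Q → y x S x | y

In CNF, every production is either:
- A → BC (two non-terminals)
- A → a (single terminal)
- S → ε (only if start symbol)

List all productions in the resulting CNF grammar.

TX → x; S → x; TY → y; P → y; Q → y; S → TX X0; X0 → Q TX; P → TY Q; P → TY TX; Q → TY X1; X1 → TX X2; X2 → S TX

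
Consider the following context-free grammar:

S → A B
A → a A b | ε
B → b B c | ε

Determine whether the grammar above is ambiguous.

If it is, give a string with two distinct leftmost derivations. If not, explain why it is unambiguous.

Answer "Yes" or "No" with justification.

No - the grammar is unambiguous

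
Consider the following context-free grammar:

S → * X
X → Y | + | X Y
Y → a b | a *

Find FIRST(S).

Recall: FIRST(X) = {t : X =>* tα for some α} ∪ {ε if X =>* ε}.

We compute FIRST(S) using the standard algorithm.
FIRST(S) = {*}
FIRST(X) = {+, a}
FIRST(Y) = {a}
Therefore, FIRST(S) = {*}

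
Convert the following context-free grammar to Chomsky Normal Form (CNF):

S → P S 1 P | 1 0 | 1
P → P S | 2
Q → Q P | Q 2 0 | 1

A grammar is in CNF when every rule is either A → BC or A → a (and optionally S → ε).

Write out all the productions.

T1 → 1; T0 → 0; S → 1; P → 2; T2 → 2; Q → 1; S → P X0; X0 → S X1; X1 → T1 P; S → T1 T0; P → P S; Q → Q P; Q → Q X2; X2 → T2 T0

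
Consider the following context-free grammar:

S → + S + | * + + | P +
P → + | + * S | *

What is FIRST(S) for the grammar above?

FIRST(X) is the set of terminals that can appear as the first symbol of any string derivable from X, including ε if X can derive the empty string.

We compute FIRST(S) using the standard algorithm.
FIRST(P) = {*, +}
FIRST(S) = {*, +}
Therefore, FIRST(S) = {*, +}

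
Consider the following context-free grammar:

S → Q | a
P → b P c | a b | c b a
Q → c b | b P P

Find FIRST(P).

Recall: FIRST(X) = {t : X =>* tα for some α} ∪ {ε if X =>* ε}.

We compute FIRST(P) using the standard algorithm.
FIRST(P) = {a, b, c}
FIRST(Q) = {b, c}
FIRST(S) = {a, b, c}
Therefore, FIRST(P) = {a, b, c}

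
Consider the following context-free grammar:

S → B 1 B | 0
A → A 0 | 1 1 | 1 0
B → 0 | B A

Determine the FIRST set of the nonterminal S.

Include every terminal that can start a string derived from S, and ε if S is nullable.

We compute FIRST(S) using the standard algorithm.
FIRST(A) = {1}
FIRST(B) = {0}
FIRST(S) = {0}
Therefore, FIRST(S) = {0}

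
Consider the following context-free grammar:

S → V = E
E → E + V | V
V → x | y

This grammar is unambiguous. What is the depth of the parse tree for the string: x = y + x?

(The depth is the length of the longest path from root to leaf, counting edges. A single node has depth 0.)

4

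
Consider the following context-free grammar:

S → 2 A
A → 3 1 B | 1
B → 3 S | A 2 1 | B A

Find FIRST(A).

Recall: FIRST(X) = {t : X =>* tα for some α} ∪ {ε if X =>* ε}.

We compute FIRST(A) using the standard algorithm.
FIRST(A) = {1, 3}
FIRST(B) = {1, 3}
FIRST(S) = {2}
Therefore, FIRST(A) = {1, 3}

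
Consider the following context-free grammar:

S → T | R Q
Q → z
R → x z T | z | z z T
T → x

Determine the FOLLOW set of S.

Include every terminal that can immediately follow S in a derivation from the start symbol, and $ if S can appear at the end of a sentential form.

We compute FOLLOW(S) using the standard algorithm.
FOLLOW(S) starts with {$}.
FIRST(Q) = {z}
FIRST(R) = {x, z}
FIRST(S) = {x, z}
FIRST(T) = {x}
FOLLOW(Q) = {$}
FOLLOW(R) = {z}
FOLLOW(S) = {$}
FOLLOW(T) = {$, z}
Therefore, FOLLOW(S) = {$}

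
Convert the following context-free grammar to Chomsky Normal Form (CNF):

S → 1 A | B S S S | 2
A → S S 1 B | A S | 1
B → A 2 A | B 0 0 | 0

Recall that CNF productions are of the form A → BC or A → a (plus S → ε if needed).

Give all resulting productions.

T1 → 1; S → 2; A → 1; T2 → 2; T0 → 0; B → 0; S → T1 A; S → B X0; X0 → S X1; X1 → S S; A → S X2; X2 → S X3; X3 → T1 B; A → A S; B → A X4; X4 → T2 A; B → B X5; X5 → T0 T0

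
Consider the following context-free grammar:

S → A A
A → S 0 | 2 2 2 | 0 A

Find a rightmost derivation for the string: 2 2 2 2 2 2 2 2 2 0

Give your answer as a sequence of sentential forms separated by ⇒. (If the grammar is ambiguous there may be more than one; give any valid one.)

S ⇒ A A ⇒ A S 0 ⇒ A A A 0 ⇒ A A 2 2 2 0 ⇒ A 2 2 2 2 2 2 0 ⇒ 2 2 2 2 2 2 2 2 2 0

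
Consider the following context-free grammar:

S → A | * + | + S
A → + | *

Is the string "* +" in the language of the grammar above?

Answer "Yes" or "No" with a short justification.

Yes - a valid derivation exists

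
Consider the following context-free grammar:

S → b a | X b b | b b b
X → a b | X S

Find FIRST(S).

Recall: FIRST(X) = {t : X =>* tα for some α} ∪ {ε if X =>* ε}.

We compute FIRST(S) using the standard algorithm.
FIRST(S) = {a, b}
FIRST(X) = {a}
Therefore, FIRST(S) = {a, b}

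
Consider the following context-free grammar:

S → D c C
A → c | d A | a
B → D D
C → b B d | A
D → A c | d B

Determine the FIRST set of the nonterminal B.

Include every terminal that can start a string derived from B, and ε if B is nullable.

We compute FIRST(B) using the standard algorithm.
FIRST(A) = {a, c, d}
FIRST(B) = {a, c, d}
FIRST(C) = {a, b, c, d}
FIRST(D) = {a, c, d}
FIRST(S) = {a, c, d}
Therefore, FIRST(B) = {a, c, d}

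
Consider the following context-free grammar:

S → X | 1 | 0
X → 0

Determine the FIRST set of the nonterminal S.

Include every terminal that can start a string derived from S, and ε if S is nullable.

We compute FIRST(S) using the standard algorithm.
FIRST(S) = {0, 1}
FIRST(X) = {0}
Therefore, FIRST(S) = {0, 1}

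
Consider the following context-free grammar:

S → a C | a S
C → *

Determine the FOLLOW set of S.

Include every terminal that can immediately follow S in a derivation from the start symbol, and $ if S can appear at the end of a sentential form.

We compute FOLLOW(S) using the standard algorithm.
FOLLOW(S) starts with {$}.
FIRST(C) = {*}
FIRST(S) = {a}
FOLLOW(C) = {$}
FOLLOW(S) = {$}
Therefore, FOLLOW(S) = {$}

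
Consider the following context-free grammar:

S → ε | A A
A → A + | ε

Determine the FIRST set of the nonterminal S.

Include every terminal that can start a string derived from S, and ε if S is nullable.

We compute FIRST(S) using the standard algorithm.
FIRST(A) = {+, ε}
FIRST(S) = {+, ε}
Therefore, FIRST(S) = {+, ε}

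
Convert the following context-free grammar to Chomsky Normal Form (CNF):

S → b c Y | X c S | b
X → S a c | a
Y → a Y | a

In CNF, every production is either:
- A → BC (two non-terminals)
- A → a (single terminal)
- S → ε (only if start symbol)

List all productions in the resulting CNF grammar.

TB → b; TC → c; S → b; TA → a; X → a; Y → a; S → TB X0; X0 → TC Y; S → X X1; X1 → TC S; X → S X2; X2 → TA TC; Y → TA Y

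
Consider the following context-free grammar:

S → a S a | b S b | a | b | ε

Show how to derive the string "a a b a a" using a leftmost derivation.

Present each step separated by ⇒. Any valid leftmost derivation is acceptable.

S ⇒ a S a ⇒ a a S a a ⇒ a a b a a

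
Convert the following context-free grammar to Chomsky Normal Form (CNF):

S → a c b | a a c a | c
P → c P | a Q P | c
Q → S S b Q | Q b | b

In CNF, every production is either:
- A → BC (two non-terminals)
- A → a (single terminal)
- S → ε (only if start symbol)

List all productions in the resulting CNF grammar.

TA → a; TC → c; TB → b; S → c; P → c; Q → b; S → TA X0; X0 → TC TB; S → TA X1; X1 → TA X2; X2 → TC TA; P → TC P; P → TA X3; X3 → Q P; Q → S X4; X4 → S X5; X5 → TB Q; Q → Q TB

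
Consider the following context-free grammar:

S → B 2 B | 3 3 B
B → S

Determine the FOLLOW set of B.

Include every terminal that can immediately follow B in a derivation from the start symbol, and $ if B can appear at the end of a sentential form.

We compute FOLLOW(B) using the standard algorithm.
FOLLOW(S) starts with {$}.
FIRST(B) = {3}
FIRST(S) = {3}
FOLLOW(B) = {$, 2}
FOLLOW(S) = {$, 2}
Therefore, FOLLOW(B) = {$, 2}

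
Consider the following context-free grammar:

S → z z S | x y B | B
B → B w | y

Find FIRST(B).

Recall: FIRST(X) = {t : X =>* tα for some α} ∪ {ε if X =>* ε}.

We compute FIRST(B) using the standard algorithm.
FIRST(B) = {y}
FIRST(S) = {x, y, z}
Therefore, FIRST(B) = {y}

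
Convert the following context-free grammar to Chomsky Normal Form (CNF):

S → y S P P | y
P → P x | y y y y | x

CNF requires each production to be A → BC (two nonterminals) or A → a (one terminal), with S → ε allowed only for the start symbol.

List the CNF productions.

TY → y; S → y; TX → x; P → x; S → TY X0; X0 → S X1; X1 → P P; P → P TX; P → TY X2; X2 → TY X3; X3 → TY TY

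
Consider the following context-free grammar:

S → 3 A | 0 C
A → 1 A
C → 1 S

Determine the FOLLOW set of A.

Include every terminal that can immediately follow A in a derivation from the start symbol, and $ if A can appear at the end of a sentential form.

We compute FOLLOW(A) using the standard algorithm.
FOLLOW(S) starts with {$}.
FIRST(A) = {1}
FIRST(C) = {1}
FIRST(S) = {0, 3}
FOLLOW(A) = {$}
FOLLOW(C) = {$}
FOLLOW(S) = {$}
Therefore, FOLLOW(A) = {$}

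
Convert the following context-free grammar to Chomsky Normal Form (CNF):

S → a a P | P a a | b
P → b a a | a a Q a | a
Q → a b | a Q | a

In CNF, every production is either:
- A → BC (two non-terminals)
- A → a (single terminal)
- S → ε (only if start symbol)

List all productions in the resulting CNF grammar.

TA → a; S → b; TB → b; P → a; Q → a; S → TA X0; X0 → TA P; S → P X1; X1 → TA TA; P → TB X2; X2 → TA TA; P → TA X3; X3 → TA X4; X4 → Q TA; Q → TA TB; Q → TA Q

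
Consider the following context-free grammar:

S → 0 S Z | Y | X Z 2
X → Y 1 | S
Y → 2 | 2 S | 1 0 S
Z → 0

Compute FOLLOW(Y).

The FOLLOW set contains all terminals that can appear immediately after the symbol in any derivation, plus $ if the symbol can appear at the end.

We compute FOLLOW(Y) using the standard algorithm.
FOLLOW(S) starts with {$}.
FIRST(S) = {0, 1, 2}
FIRST(X) = {0, 1, 2}
FIRST(Y) = {1, 2}
FIRST(Z) = {0}
FOLLOW(S) = {$, 0, 1}
FOLLOW(X) = {0}
FOLLOW(Y) = {$, 0, 1}
FOLLOW(Z) = {$, 0, 1, 2}
Therefore, FOLLOW(Y) = {$, 0, 1}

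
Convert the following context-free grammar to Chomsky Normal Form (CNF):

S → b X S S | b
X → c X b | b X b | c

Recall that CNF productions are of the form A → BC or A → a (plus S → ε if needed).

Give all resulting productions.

TB → b; S → b; TC → c; X → c; S → TB X0; X0 → X X1; X1 → S S; X → TC X2; X2 → X TB; X → TB X3; X3 → X TB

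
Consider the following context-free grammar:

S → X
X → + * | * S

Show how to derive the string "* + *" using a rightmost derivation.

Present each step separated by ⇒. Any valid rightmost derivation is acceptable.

S ⇒ X ⇒ * S ⇒ * X ⇒ * + *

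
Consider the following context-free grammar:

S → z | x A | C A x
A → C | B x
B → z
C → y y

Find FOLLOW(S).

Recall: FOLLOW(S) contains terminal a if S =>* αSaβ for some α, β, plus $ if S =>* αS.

We compute FOLLOW(S) using the standard algorithm.
FOLLOW(S) starts with {$}.
FIRST(A) = {y, z}
FIRST(B) = {z}
FIRST(C) = {y}
FIRST(S) = {x, y, z}
FOLLOW(A) = {$, x}
FOLLOW(B) = {x}
FOLLOW(C) = {$, x, y, z}
FOLLOW(S) = {$}
Therefore, FOLLOW(S) = {$}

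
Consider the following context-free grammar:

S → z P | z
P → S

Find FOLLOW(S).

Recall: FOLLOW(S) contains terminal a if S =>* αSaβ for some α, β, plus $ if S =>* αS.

We compute FOLLOW(S) using the standard algorithm.
FOLLOW(S) starts with {$}.
FIRST(P) = {z}
FIRST(S) = {z}
FOLLOW(P) = {$}
FOLLOW(S) = {$}
Therefore, FOLLOW(S) = {$}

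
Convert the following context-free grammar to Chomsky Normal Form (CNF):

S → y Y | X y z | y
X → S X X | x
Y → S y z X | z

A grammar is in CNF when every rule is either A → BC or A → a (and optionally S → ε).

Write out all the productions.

TY → y; TZ → z; S → y; X → x; Y → z; S → TY Y; S → X X0; X0 → TY TZ; X → S X1; X1 → X X; Y → S X2; X2 → TY X3; X3 → TZ X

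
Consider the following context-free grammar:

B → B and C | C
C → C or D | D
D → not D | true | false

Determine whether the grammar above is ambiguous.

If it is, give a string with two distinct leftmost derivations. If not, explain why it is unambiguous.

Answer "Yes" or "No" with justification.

No - the grammar is unambiguous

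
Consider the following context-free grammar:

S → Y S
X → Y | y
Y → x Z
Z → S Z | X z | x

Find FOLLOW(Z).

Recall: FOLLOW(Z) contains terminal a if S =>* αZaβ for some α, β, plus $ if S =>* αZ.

We compute FOLLOW(Z) using the standard algorithm.
FOLLOW(S) starts with {$}.
FIRST(S) = {x}
FIRST(X) = {x, y}
FIRST(Y) = {x}
FIRST(Z) = {x, y}
FOLLOW(S) = {$, x, y}
FOLLOW(X) = {z}
FOLLOW(Y) = {x, z}
FOLLOW(Z) = {x, z}
Therefore, FOLLOW(Z) = {x, z}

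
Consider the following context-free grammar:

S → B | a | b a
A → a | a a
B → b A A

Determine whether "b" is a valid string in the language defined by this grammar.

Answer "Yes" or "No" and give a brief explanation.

No - no valid derivation exists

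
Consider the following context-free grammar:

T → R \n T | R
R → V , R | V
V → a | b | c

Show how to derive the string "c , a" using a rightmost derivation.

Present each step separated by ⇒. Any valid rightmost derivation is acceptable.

T ⇒ R ⇒ V , R ⇒ V , V ⇒ V , a ⇒ c , a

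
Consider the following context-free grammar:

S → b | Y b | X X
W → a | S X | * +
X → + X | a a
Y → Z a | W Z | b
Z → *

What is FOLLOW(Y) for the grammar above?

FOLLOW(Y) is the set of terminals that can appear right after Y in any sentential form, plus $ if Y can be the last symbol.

We compute FOLLOW(Y) using the standard algorithm.
FOLLOW(S) starts with {$}.
FIRST(S) = {*, +, a, b}
FIRST(W) = {*, +, a, b}
FIRST(X) = {+, a}
FIRST(Y) = {*, +, a, b}
FIRST(Z) = {*}
FOLLOW(S) = {$, +, a}
FOLLOW(W) = {*}
FOLLOW(X) = {$, *, +, a}
FOLLOW(Y) = {b}
FOLLOW(Z) = {a, b}
Therefore, FOLLOW(Y) = {b}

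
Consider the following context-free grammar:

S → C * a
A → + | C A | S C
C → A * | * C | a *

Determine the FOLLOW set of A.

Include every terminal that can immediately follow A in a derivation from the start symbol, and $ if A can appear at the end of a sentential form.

We compute FOLLOW(A) using the standard algorithm.
FOLLOW(S) starts with {$}.
FIRST(A) = {*, +, a}
FIRST(C) = {*, +, a}
FIRST(S) = {*, +, a}
FOLLOW(A) = {*}
FOLLOW(C) = {*, +, a}
FOLLOW(S) = {$, *, +, a}
Therefore, FOLLOW(A) = {*}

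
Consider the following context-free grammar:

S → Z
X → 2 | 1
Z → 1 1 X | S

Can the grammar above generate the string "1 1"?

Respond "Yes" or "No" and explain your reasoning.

No - no valid derivation exists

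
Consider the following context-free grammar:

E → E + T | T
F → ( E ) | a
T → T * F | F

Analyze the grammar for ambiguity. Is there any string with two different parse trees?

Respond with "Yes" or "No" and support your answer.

No - the grammar is unambiguous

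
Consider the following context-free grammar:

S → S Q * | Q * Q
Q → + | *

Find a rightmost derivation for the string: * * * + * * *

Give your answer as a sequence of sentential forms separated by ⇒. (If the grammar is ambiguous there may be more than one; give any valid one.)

S ⇒ S Q * ⇒ S * * ⇒ S Q * * * ⇒ S + * * * ⇒ Q * Q + * * * ⇒ Q * * + * * * ⇒ * * * + * * *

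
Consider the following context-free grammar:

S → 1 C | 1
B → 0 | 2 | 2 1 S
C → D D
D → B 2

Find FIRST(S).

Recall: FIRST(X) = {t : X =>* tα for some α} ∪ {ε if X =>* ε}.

We compute FIRST(S) using the standard algorithm.
FIRST(B) = {0, 2}
FIRST(C) = {0, 2}
FIRST(D) = {0, 2}
FIRST(S) = {1}
Therefore, FIRST(S) = {1}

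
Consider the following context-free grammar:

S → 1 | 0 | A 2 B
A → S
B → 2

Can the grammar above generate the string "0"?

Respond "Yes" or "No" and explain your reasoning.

Yes - a valid derivation exists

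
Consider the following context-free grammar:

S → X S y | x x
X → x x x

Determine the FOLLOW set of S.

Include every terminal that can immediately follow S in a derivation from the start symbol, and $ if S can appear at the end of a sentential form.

We compute FOLLOW(S) using the standard algorithm.
FOLLOW(S) starts with {$}.
FIRST(S) = {x}
FIRST(X) = {x}
FOLLOW(S) = {$, y}
FOLLOW(X) = {x}
Therefore, FOLLOW(S) = {$, y}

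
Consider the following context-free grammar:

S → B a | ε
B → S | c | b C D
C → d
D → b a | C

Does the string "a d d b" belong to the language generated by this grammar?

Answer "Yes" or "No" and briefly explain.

No - no valid derivation exists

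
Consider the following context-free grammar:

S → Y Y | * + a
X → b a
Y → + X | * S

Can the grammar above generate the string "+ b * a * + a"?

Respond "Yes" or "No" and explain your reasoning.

No - no valid derivation exists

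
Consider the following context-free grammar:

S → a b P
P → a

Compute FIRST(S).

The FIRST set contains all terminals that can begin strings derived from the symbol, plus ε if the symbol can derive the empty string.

We compute FIRST(S) using the standard algorithm.
FIRST(P) = {a}
FIRST(S) = {a}
Therefore, FIRST(S) = {a}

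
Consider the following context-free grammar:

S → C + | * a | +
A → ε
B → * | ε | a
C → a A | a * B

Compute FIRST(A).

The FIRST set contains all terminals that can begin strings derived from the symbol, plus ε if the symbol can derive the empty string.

We compute FIRST(A) using the standard algorithm.
FIRST(A) = {ε}
FIRST(B) = {*, a, ε}
FIRST(C) = {a}
FIRST(S) = {*, +, a}
Therefore, FIRST(A) = {ε}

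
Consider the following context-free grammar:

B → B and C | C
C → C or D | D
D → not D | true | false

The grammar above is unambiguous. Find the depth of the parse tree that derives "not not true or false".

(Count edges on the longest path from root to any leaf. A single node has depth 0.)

6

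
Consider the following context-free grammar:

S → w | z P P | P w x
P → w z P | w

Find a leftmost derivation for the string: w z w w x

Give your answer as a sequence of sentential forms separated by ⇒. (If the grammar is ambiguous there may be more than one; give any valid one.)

S ⇒ P w x ⇒ w z P w x ⇒ w z w w x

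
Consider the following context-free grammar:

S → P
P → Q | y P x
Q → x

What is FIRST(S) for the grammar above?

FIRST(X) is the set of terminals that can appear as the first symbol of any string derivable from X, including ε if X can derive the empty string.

We compute FIRST(S) using the standard algorithm.
FIRST(P) = {x, y}
FIRST(Q) = {x}
FIRST(S) = {x, y}
Therefore, FIRST(S) = {x, y}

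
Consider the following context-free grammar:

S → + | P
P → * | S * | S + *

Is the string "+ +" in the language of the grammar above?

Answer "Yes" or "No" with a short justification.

No - no valid derivation exists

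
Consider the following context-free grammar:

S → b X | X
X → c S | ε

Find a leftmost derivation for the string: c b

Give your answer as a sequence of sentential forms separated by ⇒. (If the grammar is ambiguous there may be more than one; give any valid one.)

S ⇒ X ⇒ c S ⇒ c b X ⇒ c b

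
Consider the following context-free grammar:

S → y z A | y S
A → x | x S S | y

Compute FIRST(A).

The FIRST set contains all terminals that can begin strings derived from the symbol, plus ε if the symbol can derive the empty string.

We compute FIRST(A) using the standard algorithm.
FIRST(A) = {x, y}
FIRST(S) = {y}
Therefore, FIRST(A) = {x, y}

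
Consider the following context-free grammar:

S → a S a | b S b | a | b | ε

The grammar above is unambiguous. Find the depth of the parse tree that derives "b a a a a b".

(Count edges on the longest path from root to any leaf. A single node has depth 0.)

4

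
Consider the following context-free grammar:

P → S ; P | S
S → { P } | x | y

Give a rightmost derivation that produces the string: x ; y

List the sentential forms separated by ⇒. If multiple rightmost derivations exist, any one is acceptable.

P ⇒ S ; P ⇒ S ; S ⇒ S ; y ⇒ x ; y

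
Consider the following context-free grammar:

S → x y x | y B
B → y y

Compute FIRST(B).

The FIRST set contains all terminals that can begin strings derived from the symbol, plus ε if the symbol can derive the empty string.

We compute FIRST(B) using the standard algorithm.
FIRST(B) = {y}
FIRST(S) = {x, y}
Therefore, FIRST(B) = {y}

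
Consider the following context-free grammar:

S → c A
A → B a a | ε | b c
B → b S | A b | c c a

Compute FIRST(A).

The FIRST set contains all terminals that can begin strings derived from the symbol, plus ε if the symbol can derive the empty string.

We compute FIRST(A) using the standard algorithm.
FIRST(A) = {b, c, ε}
FIRST(B) = {b, c}
FIRST(S) = {c}
Therefore, FIRST(A) = {b, c, ε}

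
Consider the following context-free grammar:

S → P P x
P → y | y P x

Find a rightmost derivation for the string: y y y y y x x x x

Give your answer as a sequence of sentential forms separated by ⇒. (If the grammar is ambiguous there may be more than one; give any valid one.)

S ⇒ P P x ⇒ P y P x x ⇒ P y y P x x x ⇒ P y y y P x x x x ⇒ P y y y y x x x x ⇒ y y y y y x x x x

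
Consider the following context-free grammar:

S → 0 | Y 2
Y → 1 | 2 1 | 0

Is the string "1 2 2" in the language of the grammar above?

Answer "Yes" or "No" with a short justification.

No - no valid derivation exists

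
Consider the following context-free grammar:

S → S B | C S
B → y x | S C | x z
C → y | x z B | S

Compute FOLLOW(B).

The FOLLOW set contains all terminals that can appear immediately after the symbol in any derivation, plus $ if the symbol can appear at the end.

We compute FOLLOW(B) using the standard algorithm.
FOLLOW(S) starts with {$}.
FIRST(B) = {x, y}
FIRST(C) = {x, y}
FIRST(S) = {x, y}
FOLLOW(B) = {$, x, y}
FOLLOW(C) = {$, x, y}
FOLLOW(S) = {$, x, y}
Therefore, FOLLOW(B) = {$, x, y}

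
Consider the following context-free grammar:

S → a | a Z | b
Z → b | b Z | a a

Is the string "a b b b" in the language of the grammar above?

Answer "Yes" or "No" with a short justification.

Yes - a valid derivation exists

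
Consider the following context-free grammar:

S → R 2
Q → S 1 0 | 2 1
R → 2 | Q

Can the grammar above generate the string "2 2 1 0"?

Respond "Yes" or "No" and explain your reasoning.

No - no valid derivation exists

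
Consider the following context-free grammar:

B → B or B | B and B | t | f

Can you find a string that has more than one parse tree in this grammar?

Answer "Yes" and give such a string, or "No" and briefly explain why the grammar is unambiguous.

Yes - the string 't and t and t or t or f' has two distinct parse trees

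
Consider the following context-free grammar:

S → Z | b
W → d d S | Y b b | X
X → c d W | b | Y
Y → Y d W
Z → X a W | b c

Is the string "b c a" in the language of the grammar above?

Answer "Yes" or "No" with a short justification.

No - no valid derivation exists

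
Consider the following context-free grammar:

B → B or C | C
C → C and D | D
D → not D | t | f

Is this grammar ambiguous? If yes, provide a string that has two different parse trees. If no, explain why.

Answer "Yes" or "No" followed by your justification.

No - the grammar is unambiguous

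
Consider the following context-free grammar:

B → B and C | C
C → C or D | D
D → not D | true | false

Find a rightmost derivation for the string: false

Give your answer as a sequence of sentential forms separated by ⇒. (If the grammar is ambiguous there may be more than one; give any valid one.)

B ⇒ C ⇒ D ⇒ false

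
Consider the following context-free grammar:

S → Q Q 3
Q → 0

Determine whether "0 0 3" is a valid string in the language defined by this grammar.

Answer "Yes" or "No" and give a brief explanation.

Yes - a valid derivation exists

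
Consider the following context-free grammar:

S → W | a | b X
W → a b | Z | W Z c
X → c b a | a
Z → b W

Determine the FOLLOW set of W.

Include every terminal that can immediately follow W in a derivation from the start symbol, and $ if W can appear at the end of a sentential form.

We compute FOLLOW(W) using the standard algorithm.
FOLLOW(S) starts with {$}.
FIRST(S) = {a, b}
FIRST(W) = {a, b}
FIRST(X) = {a, c}
FIRST(Z) = {b}
FOLLOW(S) = {$}
FOLLOW(W) = {$, b, c}
FOLLOW(X) = {$}
FOLLOW(Z) = {$, b, c}
Therefore, FOLLOW(W) = {$, b, c}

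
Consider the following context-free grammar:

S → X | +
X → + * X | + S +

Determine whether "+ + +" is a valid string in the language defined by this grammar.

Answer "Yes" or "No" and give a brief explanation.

Yes - a valid derivation exists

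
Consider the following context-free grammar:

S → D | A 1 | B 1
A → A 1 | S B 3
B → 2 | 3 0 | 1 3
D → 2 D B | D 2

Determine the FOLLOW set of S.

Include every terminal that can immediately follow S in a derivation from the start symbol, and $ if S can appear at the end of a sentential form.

We compute FOLLOW(S) using the standard algorithm.
FOLLOW(S) starts with {$}.
FIRST(A) = {1, 2, 3}
FIRST(B) = {1, 2, 3}
FIRST(D) = {2}
FIRST(S) = {1, 2, 3}
FOLLOW(A) = {1}
FOLLOW(B) = {$, 1, 2, 3}
FOLLOW(D) = {$, 1, 2, 3}
FOLLOW(S) = {$, 1, 2, 3}
Therefore, FOLLOW(S) = {$, 1, 2, 3}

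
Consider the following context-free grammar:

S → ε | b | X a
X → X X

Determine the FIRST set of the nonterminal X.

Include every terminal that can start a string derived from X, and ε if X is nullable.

We compute FIRST(X) using the standard algorithm.
FIRST(S) = {b, ε}
FIRST(X) = {}
Therefore, FIRST(X) = {}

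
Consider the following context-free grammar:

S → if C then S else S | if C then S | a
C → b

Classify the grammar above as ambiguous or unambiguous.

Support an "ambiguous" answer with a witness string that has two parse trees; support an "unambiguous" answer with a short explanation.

Ambiguous - the string 'if b then if b then if b then a else a else a' has two distinct parse trees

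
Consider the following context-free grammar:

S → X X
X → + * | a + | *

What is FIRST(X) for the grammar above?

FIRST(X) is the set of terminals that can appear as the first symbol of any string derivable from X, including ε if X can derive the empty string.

We compute FIRST(X) using the standard algorithm.
FIRST(S) = {*, +, a}
FIRST(X) = {*, +, a}
Therefore, FIRST(X) = {*, +, a}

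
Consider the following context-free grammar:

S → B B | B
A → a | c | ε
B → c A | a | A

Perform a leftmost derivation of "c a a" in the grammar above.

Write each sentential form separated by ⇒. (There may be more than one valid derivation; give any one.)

S ⇒ B B ⇒ c A B ⇒ c a B ⇒ c a a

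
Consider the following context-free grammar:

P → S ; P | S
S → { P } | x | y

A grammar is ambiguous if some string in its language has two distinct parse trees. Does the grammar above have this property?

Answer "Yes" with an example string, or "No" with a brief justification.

No - the grammar is unambiguous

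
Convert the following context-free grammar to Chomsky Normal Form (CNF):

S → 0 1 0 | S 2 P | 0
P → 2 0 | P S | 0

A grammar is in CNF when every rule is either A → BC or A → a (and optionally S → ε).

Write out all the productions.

T0 → 0; T1 → 1; T2 → 2; S → 0; P → 0; S → T0 X0; X0 → T1 T0; S → S X1; X1 → T2 P; P → T2 T0; P → P S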